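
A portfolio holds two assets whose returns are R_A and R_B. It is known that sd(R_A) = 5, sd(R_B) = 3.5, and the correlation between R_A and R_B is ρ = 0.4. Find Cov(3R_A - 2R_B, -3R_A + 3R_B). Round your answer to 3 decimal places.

V(R_A) = (5)² = 25;  V(R_B) = (3.5)² = 12.25
Cov(R_A,R_B) = ρ·sd(R_A)·sd(R_B) = 0.4·5·3.5 = 7
Cov(3R_A - 2R_B, -3R_A + 3R_B) = (3)(-3)V(R_A) + (-2)(3)V(R_B) + [(3)(3) + (-2)(-3)]Cov(R_A,R_B)
= -9·25 + -6·12.25 + 15·7 = -193.5

-193.500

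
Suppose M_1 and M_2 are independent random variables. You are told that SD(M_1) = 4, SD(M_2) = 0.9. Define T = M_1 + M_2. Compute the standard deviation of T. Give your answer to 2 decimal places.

4.10

V(M_1) = 16, V(M_2) = 0.81
By independence, V(T) = (1)²V(M_1) + (1)²V(M_2)
= (1)²·16 + (1)²·0.81 = 16.81
SD(T) = √16.81 ≈ 4.10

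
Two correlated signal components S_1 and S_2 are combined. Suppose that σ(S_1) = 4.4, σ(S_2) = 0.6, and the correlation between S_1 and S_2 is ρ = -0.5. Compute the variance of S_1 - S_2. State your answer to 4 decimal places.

Var(S_1) = (4.4)² = 19.36;  Var(S_2) = (0.6)² = 0.36
Cov(S_1,S_2) = ρ·σ(S_1)·σ(S_2) = -0.5·4.4·0.6 = -1.32
Var(S_1 - S_2) = (1)²·Var(S_1) + (-1)²·Var(S_2) + 2·(1)·(-1)·Cov(S_1,S_2)
= 1·19.36 + 1·0.36 + -2·-1.32 = 22.36

22.3600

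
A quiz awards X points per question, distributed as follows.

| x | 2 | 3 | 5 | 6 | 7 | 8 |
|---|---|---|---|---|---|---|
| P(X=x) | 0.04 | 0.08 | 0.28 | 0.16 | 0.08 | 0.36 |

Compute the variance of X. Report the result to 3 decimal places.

E[X] = (2)(0.04) + (3)(0.08) + (5)(0.28) + (6)(0.16) + (7)(0.08) + (8)(0.36) = 6.12
E[X²] = (2)²(0.04) + (3)²(0.08) + (5)²(0.28) + (6)²(0.16) + (7)²(0.08) + (8)²(0.36) = 40.6
Var(X) = E[X²] − (E[X])² = 40.6 − (6.12)² = 3.1456

3.146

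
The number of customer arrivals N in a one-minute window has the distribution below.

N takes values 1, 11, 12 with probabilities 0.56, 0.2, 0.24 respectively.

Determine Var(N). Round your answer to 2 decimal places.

E[N] = (1)(0.56) + (11)(0.2) + (12)(0.24) = 5.64
E[N²] = (1)²(0.56) + (11)²(0.2) + (12)²(0.24) = 59.32
Var(N) = E[N²] − (E[N])² = 59.32 − (5.64)² = 27.5104

27.51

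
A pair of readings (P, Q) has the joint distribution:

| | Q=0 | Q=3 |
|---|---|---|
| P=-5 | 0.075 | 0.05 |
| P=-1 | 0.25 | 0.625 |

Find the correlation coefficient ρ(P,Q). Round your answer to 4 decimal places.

0.2219

E[P] = -1.5,  E[Q] = 2.025
E[PQ] = -2.625
Cov(P,Q) = E[PQ] − E[P]E[Q] = -2.625 − (-1.5)(2.025) = 0.4125
Var(P) = 1.75,  Var(Q) = 1.974375
ρ = 0.4125 / √(1.75·1.974375) ≈ 0.2219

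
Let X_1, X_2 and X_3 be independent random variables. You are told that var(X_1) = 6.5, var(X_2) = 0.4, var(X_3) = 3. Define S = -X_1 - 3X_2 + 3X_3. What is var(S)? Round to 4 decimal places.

37.1000

By independence, var(S) = (-1)²var(X_1) + (-3)²var(X_2) + (3)²var(X_3)
= (-1)²·6.5 + (-3)²·0.4 + (3)²·3 = 37.1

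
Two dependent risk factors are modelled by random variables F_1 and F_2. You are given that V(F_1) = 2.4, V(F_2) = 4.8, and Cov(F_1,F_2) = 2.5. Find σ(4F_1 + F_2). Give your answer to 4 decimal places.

7.9498

V(4F_1 + F_2) = (4)²·V(F_1) + (1)²·V(F_2) + 2·(4)·(1)·Cov(F_1,F_2)
= 16·2.4 + 1·4.8 + 8·2.5 = 63.2
σ(4F_1 + F_2) = √63.2 ≈ 7.9498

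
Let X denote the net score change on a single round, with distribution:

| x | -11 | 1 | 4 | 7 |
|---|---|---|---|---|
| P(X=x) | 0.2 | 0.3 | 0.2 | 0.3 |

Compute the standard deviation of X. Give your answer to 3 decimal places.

6.434

E[X] = (-11)(0.2) + (1)(0.3) + (4)(0.2) + (7)(0.3) = 1
E[X²] = (-11)²(0.2) + (1)²(0.3) + (4)²(0.2) + (7)²(0.3) = 42.4
V(X) = E[X²] − (E[X])² = 42.4 − (1)² = 41.4
sd(X) = √41.4 ≈ 6.434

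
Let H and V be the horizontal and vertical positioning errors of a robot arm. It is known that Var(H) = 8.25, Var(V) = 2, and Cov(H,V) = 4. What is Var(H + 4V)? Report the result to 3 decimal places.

72.250

Var(H + 4V) = (1)²·Var(H) + (4)²·Var(V) + 2·(1)·(4)·Cov(H,V)
= 1·8.25 + 16·2 + 8·4 = 72.25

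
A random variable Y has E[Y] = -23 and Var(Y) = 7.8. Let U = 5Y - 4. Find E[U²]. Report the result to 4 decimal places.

14356.0000

E[5Y - 4] = 5·-23 − 4 = -119
Var(5Y - 4) = (5)²·7.8 = 195
E[U²] = Var(U) + (E[U])² = 195 + (-119)² = 14356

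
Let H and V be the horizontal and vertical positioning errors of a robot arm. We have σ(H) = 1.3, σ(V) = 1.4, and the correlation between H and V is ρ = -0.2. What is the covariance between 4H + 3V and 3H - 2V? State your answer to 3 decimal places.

var(H) = (1.3)² = 1.69;  var(V) = (1.4)² = 1.96
Cov(H,V) = ρ·σ(H)·σ(V) = -0.2·1.3·1.4 = -0.364
Cov(4H + 3V, 3H - 2V) = (4)(3)var(H) + (3)(-2)var(V) + [(4)(-2) + (3)(3)]Cov(H,V)
= 12·1.69 + -6·1.96 + 1·-0.364 = 8.156

8.156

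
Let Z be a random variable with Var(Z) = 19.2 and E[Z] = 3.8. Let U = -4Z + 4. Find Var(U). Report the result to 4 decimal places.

Var(-4Z + 4) = (-4)²·Var(Z) = 16·19.2 = 307.2

307.2000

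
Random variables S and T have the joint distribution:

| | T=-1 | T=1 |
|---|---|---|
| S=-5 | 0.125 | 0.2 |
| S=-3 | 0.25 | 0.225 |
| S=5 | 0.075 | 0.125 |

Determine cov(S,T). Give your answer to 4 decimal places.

E[S] = -2.05,  E[T] = 0.1
E[ST] = -0.05
cov(S,T) = E[ST] − E[S]E[T] = -0.05 − (-2.05)(0.1) = 0.155

0.1550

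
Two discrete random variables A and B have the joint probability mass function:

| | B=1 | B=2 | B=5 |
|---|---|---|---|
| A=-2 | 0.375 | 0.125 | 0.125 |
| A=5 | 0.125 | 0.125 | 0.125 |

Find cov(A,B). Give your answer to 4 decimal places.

1.0938

E[A] = 0.625,  E[B] = 2.25
E[AB] = 2.5
cov(A,B) = E[AB] − E[A]E[B] = 2.5 − (0.625)(2.25) = 1.09375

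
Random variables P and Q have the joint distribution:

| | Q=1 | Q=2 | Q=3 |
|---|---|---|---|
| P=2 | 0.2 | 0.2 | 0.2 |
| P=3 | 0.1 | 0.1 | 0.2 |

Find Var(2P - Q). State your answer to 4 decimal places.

E[P] = 2.4,  E[Q] = 2.1,  E[PQ] = 5.1
Var(P) = 6 − (2.4)² = 0.24;  Var(Q) = 5.1 − (2.1)² = 0.69
Cov(P,Q) = 5.1 − (2.4)(2.1) = 0.06
Var(2P - Q) = (2)²·0.24 + (-1)²·0.69 + 2·(2)·(-1)·0.06 = 1.41

1.4100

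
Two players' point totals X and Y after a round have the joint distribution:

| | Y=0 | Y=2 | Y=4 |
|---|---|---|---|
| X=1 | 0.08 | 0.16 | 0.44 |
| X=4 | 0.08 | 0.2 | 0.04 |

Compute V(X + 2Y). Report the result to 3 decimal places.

7.142

E[X] = 1.96,  E[Y] = 2.64,  E[XY] = 4.32
V(X) = 5.8 − (1.96)² = 1.9584;  V(Y) = 9.12 − (2.64)² = 2.1504
Cov(X,Y) = 4.32 − (1.96)(2.64) = -0.8544
V(X + 2Y) = (1)²·1.9584 + (2)²·2.1504 + 2·(1)·(2)·-0.8544 = 7.1424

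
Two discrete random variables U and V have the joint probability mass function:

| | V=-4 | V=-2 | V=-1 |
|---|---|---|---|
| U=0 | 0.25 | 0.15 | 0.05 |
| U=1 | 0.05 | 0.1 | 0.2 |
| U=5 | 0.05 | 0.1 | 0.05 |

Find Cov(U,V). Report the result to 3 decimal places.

E[U] = 1.35,  E[V] = -2.4
E[UV] = -2.85
Cov(U,V) = E[UV] − E[U]E[V] = -2.85 − (1.35)(-2.4) = 0.39

0.390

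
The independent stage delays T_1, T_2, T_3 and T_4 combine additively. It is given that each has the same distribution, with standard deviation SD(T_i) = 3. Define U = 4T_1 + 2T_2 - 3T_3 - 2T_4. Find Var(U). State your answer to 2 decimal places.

Var(T_i) = (3)² = 9
By independence, Var(U) = (4)²Var(T_1) + (2)²Var(T_2) + (-3)²Var(T_3) + (-2)²Var(T_4)
= (4)²·9 + (2)²·9 + (-3)²·9 + (-2)²·9 = 297

297.00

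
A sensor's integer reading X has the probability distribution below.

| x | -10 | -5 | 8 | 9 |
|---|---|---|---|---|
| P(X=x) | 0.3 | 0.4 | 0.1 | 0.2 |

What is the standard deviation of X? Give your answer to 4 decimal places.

7.5392

E[X] = (-10)(0.3) + (-5)(0.4) + (8)(0.1) + (9)(0.2) = -2.4
E[X²] = (-10)²(0.3) + (-5)²(0.4) + (8)²(0.1) + (9)²(0.2) = 62.6
var(X) = E[X²] − (E[X])² = 62.6 − (-2.4)² = 56.84
SD(X) = √56.84 ≈ 7.5392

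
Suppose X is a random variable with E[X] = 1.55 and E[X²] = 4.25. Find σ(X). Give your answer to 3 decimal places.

1.359

Var(X) = 4.25 − (1.55)² = 1.8475
σ(X) = √1.8475 ≈ 1.359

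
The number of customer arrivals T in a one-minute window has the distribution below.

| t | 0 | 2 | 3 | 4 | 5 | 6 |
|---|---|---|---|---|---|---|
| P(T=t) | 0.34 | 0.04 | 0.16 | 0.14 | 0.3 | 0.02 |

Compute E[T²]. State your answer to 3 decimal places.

12.060

E[T²] = (0)²(0.34) + (2)²(0.04) + (3)²(0.16) + (4)²(0.14) + (5)²(0.3) + (6)²(0.02) = 12.06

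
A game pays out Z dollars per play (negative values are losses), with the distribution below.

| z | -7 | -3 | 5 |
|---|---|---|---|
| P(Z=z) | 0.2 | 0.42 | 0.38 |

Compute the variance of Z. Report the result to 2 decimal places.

22.50

E[Z] = (-7)(0.2) + (-3)(0.42) + (5)(0.38) = -0.76
E[Z²] = (-7)²(0.2) + (-3)²(0.42) + (5)²(0.38) = 23.08
V(Z) = E[Z²] − (E[Z])² = 23.08 − (-0.76)² = 22.5024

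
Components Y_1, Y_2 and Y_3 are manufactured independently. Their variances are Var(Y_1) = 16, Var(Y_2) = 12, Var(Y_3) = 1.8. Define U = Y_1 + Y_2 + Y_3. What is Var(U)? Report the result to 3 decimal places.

By independence, Var(U) = (1)²Var(Y_1) + (1)²Var(Y_2) + (1)²Var(Y_3)
= (1)²·16 + (1)²·12 + (1)²·1.8 = 29.8

29.800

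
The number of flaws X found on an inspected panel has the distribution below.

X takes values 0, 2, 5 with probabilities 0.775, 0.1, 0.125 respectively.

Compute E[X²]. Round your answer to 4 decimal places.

3.5250

E[X²] = (0)²(0.775) + (2)²(0.1) + (5)²(0.125) = 3.525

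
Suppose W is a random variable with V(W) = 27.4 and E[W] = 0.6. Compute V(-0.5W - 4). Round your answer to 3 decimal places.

V(-0.5W - 4) = (-0.5)²·V(W) = 0.25·27.4 = 6.85

6.850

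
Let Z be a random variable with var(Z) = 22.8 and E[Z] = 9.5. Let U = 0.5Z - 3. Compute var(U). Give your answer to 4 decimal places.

var(0.5Z - 3) = (0.5)²·var(Z) = 0.25·22.8 = 5.7

5.7000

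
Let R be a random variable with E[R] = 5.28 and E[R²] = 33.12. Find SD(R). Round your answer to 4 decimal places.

var(R) = 33.12 − (5.28)² = 5.2416
SD(R) = √5.2416 ≈ 2.2895

2.2895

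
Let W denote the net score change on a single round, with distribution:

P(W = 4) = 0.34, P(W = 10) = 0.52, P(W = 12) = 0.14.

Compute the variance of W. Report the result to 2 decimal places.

E[W] = (4)(0.34) + (10)(0.52) + (12)(0.14) = 8.24
E[W²] = (4)²(0.34) + (10)²(0.52) + (12)²(0.14) = 77.6
Var(W) = E[W²] − (E[W])² = 77.6 − (8.24)² = 9.7024

9.70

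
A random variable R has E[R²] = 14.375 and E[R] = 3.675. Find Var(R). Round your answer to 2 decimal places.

Var(R) = 14.375 − (3.675)² = 0.869375

0.87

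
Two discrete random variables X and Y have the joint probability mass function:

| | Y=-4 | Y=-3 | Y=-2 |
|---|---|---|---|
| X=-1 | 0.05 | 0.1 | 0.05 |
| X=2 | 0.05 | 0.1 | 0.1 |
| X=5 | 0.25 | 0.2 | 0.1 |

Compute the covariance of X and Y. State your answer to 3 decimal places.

E[X] = 3.05,  E[Y] = -3.1
E[XY] = -9.8
cov(X,Y) = E[XY] − E[X]E[Y] = -9.8 − (3.05)(-3.1) = -0.345

-0.345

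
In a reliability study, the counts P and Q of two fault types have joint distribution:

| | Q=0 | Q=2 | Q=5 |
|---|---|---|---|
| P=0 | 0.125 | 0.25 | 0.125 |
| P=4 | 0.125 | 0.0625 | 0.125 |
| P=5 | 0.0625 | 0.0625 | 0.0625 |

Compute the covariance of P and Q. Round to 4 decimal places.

0.1289

E[P] = 2.1875,  E[Q] = 2.3125
E[PQ] = 5.1875
cov(P,Q) = E[PQ] − E[P]E[Q] = 5.1875 − (2.1875)(2.3125) = 0.12890625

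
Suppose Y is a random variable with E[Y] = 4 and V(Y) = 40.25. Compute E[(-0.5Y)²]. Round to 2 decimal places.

E[-0.5Y] = -0.5·4 = -2
V(-0.5Y) = (-0.5)²·40.25 = 10.0625
E[(-0.5Y)²] = V((-0.5Y)) + (E[(-0.5Y)])² = 10.0625 + (-2)² = 14.0625

14.06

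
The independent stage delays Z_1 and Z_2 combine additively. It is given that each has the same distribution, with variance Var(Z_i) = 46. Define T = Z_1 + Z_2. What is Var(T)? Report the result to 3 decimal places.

92.000

By independence, Var(T) = (1)²Var(Z_1) + (1)²Var(Z_2)
= (1)²·46 + (1)²·46 = 92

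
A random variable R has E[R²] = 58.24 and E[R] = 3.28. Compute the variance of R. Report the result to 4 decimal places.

47.4816

var(R) = 58.24 − (3.28)² = 47.4816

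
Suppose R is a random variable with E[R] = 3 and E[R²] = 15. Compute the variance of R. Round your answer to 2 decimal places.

var(R) = 15 − (3)² = 6

6.00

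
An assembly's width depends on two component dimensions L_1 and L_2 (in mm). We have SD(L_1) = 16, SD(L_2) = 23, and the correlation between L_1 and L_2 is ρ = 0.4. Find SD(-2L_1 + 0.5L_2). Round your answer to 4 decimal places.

Var(L_1) = (16)² = 256;  Var(L_2) = (23)² = 529
cov(L_1,L_2) = ρ·SD(L_1)·SD(L_2) = 0.4·16·23 = 147.2
Var(-2L_1 + 0.5L_2) = (-2)²·Var(L_1) + (0.5)²·Var(L_2) + 2·(-2)·(0.5)·cov(L_1,L_2)
= 4·256 + 0.25·529 + -2·147.2 = 861.85
SD(-2L_1 + 0.5L_2) = √861.85 ≈ 29.3573

29.3573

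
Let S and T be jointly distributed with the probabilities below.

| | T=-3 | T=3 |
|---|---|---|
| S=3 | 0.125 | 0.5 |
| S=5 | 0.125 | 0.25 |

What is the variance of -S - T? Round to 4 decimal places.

6.9375

E[S] = 3.75,  E[T] = 1.5,  E[ST] = 5.25
V(S) = 15 − (3.75)² = 0.9375;  V(T) = 9 − (1.5)² = 6.75
Cov(S,T) = 5.25 − (3.75)(1.5) = -0.375
V(-S - T) = (-1)²·0.9375 + (-1)²·6.75 + 2·(-1)·(-1)·-0.375 = 6.9375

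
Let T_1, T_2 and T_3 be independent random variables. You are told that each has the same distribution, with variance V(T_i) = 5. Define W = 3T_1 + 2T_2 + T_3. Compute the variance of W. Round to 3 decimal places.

70.000

By independence, V(W) = (3)²V(T_1) + (2)²V(T_2) + (1)²V(T_3)
= (3)²·5 + (2)²·5 + (1)²·5 = 70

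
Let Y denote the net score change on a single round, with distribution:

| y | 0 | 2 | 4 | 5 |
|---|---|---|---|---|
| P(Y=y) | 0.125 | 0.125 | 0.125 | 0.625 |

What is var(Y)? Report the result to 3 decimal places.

E[Y] = (0)(0.125) + (2)(0.125) + (4)(0.125) + (5)(0.625) = 3.875
E[Y²] = (0)²(0.125) + (2)²(0.125) + (4)²(0.125) + (5)²(0.625) = 18.125
var(Y) = E[Y²] − (E[Y])² = 18.125 − (3.875)² = 3.109375

3.109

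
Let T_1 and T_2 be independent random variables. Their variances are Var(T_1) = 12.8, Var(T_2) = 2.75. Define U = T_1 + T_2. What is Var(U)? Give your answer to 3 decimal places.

By independence, Var(U) = (1)²Var(T_1) + (1)²Var(T_2)
= (1)²·12.8 + (1)²·2.75 = 15.55

15.550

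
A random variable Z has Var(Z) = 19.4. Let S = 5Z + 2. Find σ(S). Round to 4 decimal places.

22.0227

Var(5Z + 2) = (5)²·19.4 = 485
σ(S) = √485 ≈ 22.0227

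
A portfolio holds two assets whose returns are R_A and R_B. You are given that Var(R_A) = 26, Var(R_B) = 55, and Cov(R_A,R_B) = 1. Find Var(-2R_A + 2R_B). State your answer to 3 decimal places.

Var(-2R_A + 2R_B) = (-2)²·Var(R_A) + (2)²·Var(R_B) + 2·(-2)·(2)·Cov(R_A,R_B)
= 4·26 + 4·55 + -8·1 = 316

316.000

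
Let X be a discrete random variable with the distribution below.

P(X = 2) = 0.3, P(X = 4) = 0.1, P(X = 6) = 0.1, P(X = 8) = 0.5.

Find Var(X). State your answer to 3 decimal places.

E[X] = (2)(0.3) + (4)(0.1) + (6)(0.1) + (8)(0.5) = 5.6
E[X²] = (2)²(0.3) + (4)²(0.1) + (6)²(0.1) + (8)²(0.5) = 38.4
Var(X) = E[X²] − (E[X])² = 38.4 − (5.6)² = 7.04

7.040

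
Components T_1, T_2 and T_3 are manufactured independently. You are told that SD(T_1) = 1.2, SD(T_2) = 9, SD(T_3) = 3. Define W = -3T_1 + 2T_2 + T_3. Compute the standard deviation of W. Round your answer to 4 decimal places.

V(T_1) = 1.44, V(T_2) = 81, V(T_3) = 9
By independence, V(W) = (-3)²V(T_1) + (2)²V(T_2) + (1)²V(T_3)
= (-3)²·1.44 + (2)²·81 + (1)²·9 = 345.96
SD(W) = √345.96 ≈ 18.6000

18.6000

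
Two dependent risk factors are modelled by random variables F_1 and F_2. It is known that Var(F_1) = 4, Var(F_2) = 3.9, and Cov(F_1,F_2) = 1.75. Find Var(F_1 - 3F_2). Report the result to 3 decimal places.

Var(F_1 - 3F_2) = (1)²·Var(F_1) + (-3)²·Var(F_2) + 2·(1)·(-3)·Cov(F_1,F_2)
= 1·4 + 9·3.9 + -6·1.75 = 28.6

28.600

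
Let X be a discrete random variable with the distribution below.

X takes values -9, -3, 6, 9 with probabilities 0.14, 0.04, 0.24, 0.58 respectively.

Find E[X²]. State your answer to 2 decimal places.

E[X²] = (-9)²(0.14) + (-3)²(0.04) + (6)²(0.24) + (9)²(0.58) = 67.32

67.32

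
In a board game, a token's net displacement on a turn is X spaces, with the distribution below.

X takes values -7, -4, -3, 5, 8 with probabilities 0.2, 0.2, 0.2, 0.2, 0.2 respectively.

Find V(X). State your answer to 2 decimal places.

E[X] = (-7)(0.2) + (-4)(0.2) + (-3)(0.2) + (5)(0.2) + (8)(0.2) = -0.2
E[X²] = (-7)²(0.2) + (-4)²(0.2) + (-3)²(0.2) + (5)²(0.2) + (8)²(0.2) = 32.6
V(X) = E[X²] − (E[X])² = 32.6 − (-0.2)² = 32.56

32.56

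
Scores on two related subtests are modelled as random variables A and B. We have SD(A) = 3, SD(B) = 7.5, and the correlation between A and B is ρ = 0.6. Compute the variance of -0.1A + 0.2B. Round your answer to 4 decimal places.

V(A) = (3)² = 9;  V(B) = (7.5)² = 56.25
Cov(A,B) = ρ·SD(A)·SD(B) = 0.6·3·7.5 = 13.5
V(-0.1A + 0.2B) = (-0.1)²·V(A) + (0.2)²·V(B) + 2·(-0.1)·(0.2)·Cov(A,B)
= 0.01·9 + 0.04·56.25 + -0.04·13.5 = 1.8

1.8000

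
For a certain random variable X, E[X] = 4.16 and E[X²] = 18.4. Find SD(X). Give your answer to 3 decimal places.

Var(X) = 18.4 − (4.16)² = 1.0944
SD(X) = √1.0944 ≈ 1.046

1.046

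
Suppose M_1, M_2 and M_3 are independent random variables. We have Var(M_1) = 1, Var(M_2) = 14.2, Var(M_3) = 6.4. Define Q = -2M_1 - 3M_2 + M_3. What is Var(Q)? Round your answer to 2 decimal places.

By independence, Var(Q) = (-2)²Var(M_1) + (-3)²Var(M_2) + (1)²Var(M_3)
= (-2)²·1 + (-3)²·14.2 + (1)²·6.4 = 138.2

138.20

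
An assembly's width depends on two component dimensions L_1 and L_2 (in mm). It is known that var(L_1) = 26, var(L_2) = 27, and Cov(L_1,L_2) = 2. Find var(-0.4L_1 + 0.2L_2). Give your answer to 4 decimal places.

var(-0.4L_1 + 0.2L_2) = (-0.4)²·var(L_1) + (0.2)²·var(L_2) + 2·(-0.4)·(0.2)·Cov(L_1,L_2)
= 0.16·26 + 0.04·27 + -0.16·2 = 4.92

4.9200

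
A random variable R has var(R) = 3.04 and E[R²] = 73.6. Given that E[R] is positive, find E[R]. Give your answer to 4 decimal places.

8.4000

(E[R])² = E[R²] − var(R) = 73.6 − 3.04 = 70.56
E[R] = √70.56 = 8.4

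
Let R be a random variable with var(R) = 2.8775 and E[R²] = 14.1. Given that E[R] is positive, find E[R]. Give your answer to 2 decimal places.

3.35

(E[R])² = E[R²] − var(R) = 14.1 − 2.8775 = 11.2225
E[R] = √11.2225 = 3.35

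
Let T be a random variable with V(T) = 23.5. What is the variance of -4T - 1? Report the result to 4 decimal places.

376.0000

V(-4T - 1) = (-4)²·V(T) = 16·23.5 = 376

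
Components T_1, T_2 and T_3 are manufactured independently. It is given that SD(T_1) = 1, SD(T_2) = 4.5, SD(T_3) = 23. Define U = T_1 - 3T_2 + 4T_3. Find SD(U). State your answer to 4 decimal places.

Var(T_1) = 1, Var(T_2) = 20.25, Var(T_3) = 529
By independence, Var(U) = (1)²Var(T_1) + (-3)²Var(T_2) + (4)²Var(T_3)
= (1)²·1 + (-3)²·20.25 + (4)²·529 = 8647.25
SD(U) = √8647.25 ≈ 92.9906

92.9906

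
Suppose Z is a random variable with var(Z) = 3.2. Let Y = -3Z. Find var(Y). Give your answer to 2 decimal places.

var(-3Z) = (-3)²·var(Z) = 9·3.2 = 28.8

28.80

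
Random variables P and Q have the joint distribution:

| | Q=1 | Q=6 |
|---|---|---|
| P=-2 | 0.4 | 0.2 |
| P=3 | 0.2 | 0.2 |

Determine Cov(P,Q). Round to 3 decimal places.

1.000

E[P] = 0,  E[Q] = 3
E[PQ] = 1
Cov(P,Q) = E[PQ] − E[P]E[Q] = 1 − (0)(3) = 1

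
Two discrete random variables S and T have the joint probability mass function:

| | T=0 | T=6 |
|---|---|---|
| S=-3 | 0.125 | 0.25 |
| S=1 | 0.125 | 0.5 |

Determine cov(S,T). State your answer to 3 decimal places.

E[S] = -0.5,  E[T] = 4.5
E[ST] = -1.5
cov(S,T) = E[ST] − E[S]E[T] = -1.5 − (-0.5)(4.5) = 0.75

0.750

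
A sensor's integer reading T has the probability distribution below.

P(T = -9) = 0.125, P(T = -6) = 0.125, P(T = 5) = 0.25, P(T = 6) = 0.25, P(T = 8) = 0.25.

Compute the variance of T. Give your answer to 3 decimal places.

37.609

E[T] = (-9)(0.125) + (-6)(0.125) + (5)(0.25) + (6)(0.25) + (8)(0.25) = 2.875
E[T²] = (-9)²(0.125) + (-6)²(0.125) + (5)²(0.25) + (6)²(0.25) + (8)²(0.25) = 45.875
Var(T) = E[T²] − (E[T])² = 45.875 − (2.875)² = 37.609375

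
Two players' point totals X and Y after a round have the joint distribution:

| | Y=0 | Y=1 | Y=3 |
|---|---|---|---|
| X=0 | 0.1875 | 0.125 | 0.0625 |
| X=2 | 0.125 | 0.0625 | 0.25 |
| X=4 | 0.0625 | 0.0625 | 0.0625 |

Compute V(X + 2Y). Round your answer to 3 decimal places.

10.609

E[X] = 1.625,  E[Y] = 1.375,  E[XY] = 2.625
V(X) = 4.75 − (1.625)² = 2.109375;  V(Y) = 3.625 − (1.375)² = 1.734375
Cov(X,Y) = 2.625 − (1.625)(1.375) = 0.390625
V(X + 2Y) = (1)²·2.109375 + (2)²·1.734375 + 2·(1)·(2)·0.390625 = 10.609375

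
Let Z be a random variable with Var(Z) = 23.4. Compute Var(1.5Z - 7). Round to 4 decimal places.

52.6500

Var(1.5Z - 7) = (1.5)²·Var(Z) = 2.25·23.4 = 52.65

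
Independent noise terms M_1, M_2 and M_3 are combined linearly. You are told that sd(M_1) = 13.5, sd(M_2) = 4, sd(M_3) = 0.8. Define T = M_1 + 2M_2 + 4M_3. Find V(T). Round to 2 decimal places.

V(M_1) = 182.25, V(M_2) = 16, V(M_3) = 0.64
By independence, V(T) = (1)²V(M_1) + (2)²V(M_2) + (4)²V(M_3)
= (1)²·182.25 + (2)²·16 + (4)²·0.64 = 256.49

256.49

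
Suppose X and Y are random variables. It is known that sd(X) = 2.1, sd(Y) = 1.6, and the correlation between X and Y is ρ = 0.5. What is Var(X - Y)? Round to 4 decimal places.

Var(X) = (2.1)² = 4.41;  Var(Y) = (1.6)² = 2.56
Cov(X,Y) = ρ·sd(X)·sd(Y) = 0.5·2.1·1.6 = 1.68
Var(X - Y) = (1)²·Var(X) + (-1)²·Var(Y) + 2·(1)·(-1)·Cov(X,Y)
= 1·4.41 + 1·2.56 + -2·1.68 = 3.61

3.6100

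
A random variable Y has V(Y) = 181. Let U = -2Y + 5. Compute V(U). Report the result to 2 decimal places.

724.00

V(-2Y + 5) = (-2)²·V(Y) = 4·181 = 724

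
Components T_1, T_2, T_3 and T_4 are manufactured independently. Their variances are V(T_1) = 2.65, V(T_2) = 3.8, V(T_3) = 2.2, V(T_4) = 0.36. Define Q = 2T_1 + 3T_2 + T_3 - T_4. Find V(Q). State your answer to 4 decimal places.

By independence, V(Q) = (2)²V(T_1) + (3)²V(T_2) + (1)²V(T_3) + (-1)²V(T_4)
= (2)²·2.65 + (3)²·3.8 + (1)²·2.2 + (-1)²·0.36 = 47.36

47.3600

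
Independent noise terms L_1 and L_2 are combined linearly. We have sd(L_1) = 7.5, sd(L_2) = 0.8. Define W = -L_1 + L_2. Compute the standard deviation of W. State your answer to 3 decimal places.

7.543

V(L_1) = 56.25, V(L_2) = 0.64
By independence, V(W) = (-1)²V(L_1) + (1)²V(L_2)
= (-1)²·56.25 + (1)²·0.64 = 56.89
sd(W) = √56.89 ≈ 7.543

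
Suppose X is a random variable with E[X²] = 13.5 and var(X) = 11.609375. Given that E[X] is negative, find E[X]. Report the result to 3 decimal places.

(E[X])² = E[X²] − var(X) = 13.5 − 11.609375 = 1.890625
E[X] = −√1.890625 = -1.375

-1.375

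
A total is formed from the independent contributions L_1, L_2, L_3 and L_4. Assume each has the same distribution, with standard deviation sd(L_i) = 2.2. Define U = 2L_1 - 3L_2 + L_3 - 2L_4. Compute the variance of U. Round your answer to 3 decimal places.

87.120

Var(L_i) = (2.2)² = 4.84
By independence, Var(U) = (2)²Var(L_1) + (-3)²Var(L_2) + (1)²Var(L_3) + (-2)²Var(L_4)
= (2)²·4.84 + (-3)²·4.84 + (1)²·4.84 + (-2)²·4.84 = 87.12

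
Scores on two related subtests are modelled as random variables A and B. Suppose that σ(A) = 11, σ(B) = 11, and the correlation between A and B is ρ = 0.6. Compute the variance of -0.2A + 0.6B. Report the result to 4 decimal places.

30.9760

Var(A) = (11)² = 121;  Var(B) = (11)² = 121
Cov(A,B) = ρ·σ(A)·σ(B) = 0.6·11·11 = 72.6
Var(-0.2A + 0.6B) = (-0.2)²·Var(A) + (0.6)²·Var(B) + 2·(-0.2)·(0.6)·Cov(A,B)
= 0.04·121 + 0.36·121 + -0.24·72.6 = 30.976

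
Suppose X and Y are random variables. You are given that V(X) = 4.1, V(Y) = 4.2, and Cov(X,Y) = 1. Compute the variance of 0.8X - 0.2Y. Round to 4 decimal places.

2.4720

V(0.8X - 0.2Y) = (0.8)²·V(X) + (-0.2)²·V(Y) + 2·(0.8)·(-0.2)·Cov(X,Y)
= 0.64·4.1 + 0.04·4.2 + -0.32·1 = 2.472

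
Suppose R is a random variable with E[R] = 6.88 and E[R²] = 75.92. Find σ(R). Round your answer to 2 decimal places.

Var(R) = 75.92 − (6.88)² = 28.5856
σ(R) = √28.5856 ≈ 5.35

5.35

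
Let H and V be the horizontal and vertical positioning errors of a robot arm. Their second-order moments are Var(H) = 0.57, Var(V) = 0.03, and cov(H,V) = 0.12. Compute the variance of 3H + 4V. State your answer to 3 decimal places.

Var(3H + 4V) = (3)²·Var(H) + (4)²·Var(V) + 2·(3)·(4)·cov(H,V)
= 9·0.57 + 16·0.03 + 24·0.12 = 8.49

8.490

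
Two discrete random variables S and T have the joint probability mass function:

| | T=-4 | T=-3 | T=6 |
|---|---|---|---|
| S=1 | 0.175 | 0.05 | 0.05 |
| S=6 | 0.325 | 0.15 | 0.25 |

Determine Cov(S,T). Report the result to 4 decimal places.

1.6500

E[S] = 4.625,  E[T] = -0.8
E[ST] = -2.05
Cov(S,T) = E[ST] − E[S]E[T] = -2.05 − (4.625)(-0.8) = 1.65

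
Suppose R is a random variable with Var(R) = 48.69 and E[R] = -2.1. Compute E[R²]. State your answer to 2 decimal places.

53.10

E[R²] = Var(R) + (E[R])² = 48.69 + (-2.1)² = 53.1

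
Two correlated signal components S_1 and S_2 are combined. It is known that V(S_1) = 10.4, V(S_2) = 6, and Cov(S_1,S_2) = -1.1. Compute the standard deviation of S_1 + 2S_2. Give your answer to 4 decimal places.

5.4772

V(S_1 + 2S_2) = (1)²·V(S_1) + (2)²·V(S_2) + 2·(1)·(2)·Cov(S_1,S_2)
= 1·10.4 + 4·6 + 4·-1.1 = 30
σ(S_1 + 2S_2) = √30 ≈ 5.4772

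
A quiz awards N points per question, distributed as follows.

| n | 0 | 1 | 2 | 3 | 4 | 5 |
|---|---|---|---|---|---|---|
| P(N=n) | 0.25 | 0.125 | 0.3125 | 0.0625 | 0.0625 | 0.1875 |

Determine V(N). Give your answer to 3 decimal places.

3.109

E[N] = (0)(0.25) + (1)(0.125) + (2)(0.3125) + (3)(0.0625) + (4)(0.0625) + (5)(0.1875) = 2.125
E[N²] = (0)²(0.25) + (1)²(0.125) + (2)²(0.3125) + (3)²(0.0625) + (4)²(0.0625) + (5)²(0.1875) = 7.625
V(N) = E[N²] − (E[N])² = 7.625 − (2.125)² = 3.109375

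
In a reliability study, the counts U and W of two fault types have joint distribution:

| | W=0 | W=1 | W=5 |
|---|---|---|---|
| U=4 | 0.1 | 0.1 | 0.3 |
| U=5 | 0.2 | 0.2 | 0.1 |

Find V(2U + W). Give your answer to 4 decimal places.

4.2100

E[U] = 4.5,  E[W] = 2.3,  E[UW] = 9.9
V(U) = 20.5 − (4.5)² = 0.25;  V(W) = 10.3 − (2.3)² = 5.01
cov(U,W) = 9.9 − (4.5)(2.3) = -0.45
V(2U + W) = (2)²·0.25 + (1)²·5.01 + 2·(2)·(1)·-0.45 = 4.21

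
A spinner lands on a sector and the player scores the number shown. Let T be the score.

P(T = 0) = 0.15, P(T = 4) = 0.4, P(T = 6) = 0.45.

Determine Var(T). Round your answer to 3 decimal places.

4.110

E[T] = (0)(0.15) + (4)(0.4) + (6)(0.45) = 4.3
E[T²] = (0)²(0.15) + (4)²(0.4) + (6)²(0.45) = 22.6
Var(T) = E[T²] − (E[T])² = 22.6 − (4.3)² = 4.11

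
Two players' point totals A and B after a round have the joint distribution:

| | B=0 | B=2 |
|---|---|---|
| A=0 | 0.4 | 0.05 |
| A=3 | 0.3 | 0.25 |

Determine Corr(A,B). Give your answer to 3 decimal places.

0.373

E[A] = 1.65,  E[B] = 0.6
E[AB] = 1.5
Cov(A,B) = E[AB] − E[A]E[B] = 1.5 − (1.65)(0.6) = 0.51
Var(A) = 2.2275,  Var(B) = 0.84
ρ = 0.51 / √(2.2275·0.84) ≈ 0.373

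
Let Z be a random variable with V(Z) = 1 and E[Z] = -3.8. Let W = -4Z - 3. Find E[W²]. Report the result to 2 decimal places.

164.84

E[-4Z - 3] = -4·-3.8 − 3 = 12.2
V(-4Z - 3) = (-4)²·1 = 16
E[W²] = V(W) + (E[W])² = 16 + (12.2)² = 164.84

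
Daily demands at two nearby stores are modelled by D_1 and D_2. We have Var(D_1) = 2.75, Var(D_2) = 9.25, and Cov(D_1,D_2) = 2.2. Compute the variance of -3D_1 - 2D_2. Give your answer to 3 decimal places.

88.150

Var(-3D_1 - 2D_2) = (-3)²·Var(D_1) + (-2)²·Var(D_2) + 2·(-3)·(-2)·Cov(D_1,D_2)
= 9·2.75 + 4·9.25 + 12·2.2 = 88.15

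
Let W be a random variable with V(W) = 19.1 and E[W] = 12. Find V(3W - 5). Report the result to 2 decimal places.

171.90

V(3W - 5) = (3)²·V(W) = 9·19.1 = 171.9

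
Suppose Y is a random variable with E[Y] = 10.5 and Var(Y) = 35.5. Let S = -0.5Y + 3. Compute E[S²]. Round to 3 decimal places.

E[-0.5Y + 3] = -0.5·10.5 + 3 = -2.25
Var(-0.5Y + 3) = (-0.5)²·35.5 = 8.875
E[S²] = Var(S) + (E[S])² = 8.875 + (-2.25)² = 13.9375

13.938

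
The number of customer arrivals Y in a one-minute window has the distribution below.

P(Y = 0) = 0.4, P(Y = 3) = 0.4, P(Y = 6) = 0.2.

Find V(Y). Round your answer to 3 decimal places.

E[Y] = (0)(0.4) + (3)(0.4) + (6)(0.2) = 2.4
E[Y²] = (0)²(0.4) + (3)²(0.4) + (6)²(0.2) = 10.8
V(Y) = E[Y²] − (E[Y])² = 10.8 − (2.4)² = 5.04

5.040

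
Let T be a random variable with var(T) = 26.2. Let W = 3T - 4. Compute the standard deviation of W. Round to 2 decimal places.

var(3T - 4) = (3)²·26.2 = 235.8
σ(W) = √235.8 ≈ 15.36

15.36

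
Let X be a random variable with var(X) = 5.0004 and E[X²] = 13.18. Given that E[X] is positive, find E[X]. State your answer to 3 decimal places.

2.860

(E[X])² = E[X²] − var(X) = 13.18 − 5.0004 = 8.1796
E[X] = √8.1796 = 2.86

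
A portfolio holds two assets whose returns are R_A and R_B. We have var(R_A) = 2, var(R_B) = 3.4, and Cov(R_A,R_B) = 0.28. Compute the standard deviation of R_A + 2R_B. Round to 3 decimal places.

var(R_A + 2R_B) = (1)²·var(R_A) + (2)²·var(R_B) + 2·(1)·(2)·Cov(R_A,R_B)
= 1·2 + 4·3.4 + 4·0.28 = 16.72
sd(R_A + 2R_B) = √16.72 ≈ 4.089

4.089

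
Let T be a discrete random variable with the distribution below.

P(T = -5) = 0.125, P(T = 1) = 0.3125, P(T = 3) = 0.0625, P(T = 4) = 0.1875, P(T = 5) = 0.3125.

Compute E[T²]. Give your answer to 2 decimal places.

14.81

E[T²] = (-5)²(0.125) + (1)²(0.3125) + (3)²(0.0625) + (4)²(0.1875) + (5)²(0.3125) = 14.8125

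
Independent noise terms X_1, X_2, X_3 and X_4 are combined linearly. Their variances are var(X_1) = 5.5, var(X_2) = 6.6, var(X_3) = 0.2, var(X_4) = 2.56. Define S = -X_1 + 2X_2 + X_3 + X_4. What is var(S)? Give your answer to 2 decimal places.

By independence, var(S) = (-1)²var(X_1) + (2)²var(X_2) + (1)²var(X_3) + (1)²var(X_4)
= (-1)²·5.5 + (2)²·6.6 + (1)²·0.2 + (1)²·2.56 = 34.66

34.66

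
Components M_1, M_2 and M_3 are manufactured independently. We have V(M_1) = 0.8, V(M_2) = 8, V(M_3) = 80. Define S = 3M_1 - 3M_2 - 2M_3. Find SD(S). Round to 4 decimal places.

By independence, V(S) = (3)²V(M_1) + (-3)²V(M_2) + (-2)²V(M_3)
= (3)²·0.8 + (-3)²·8 + (-2)²·80 = 399.2
SD(S) = √399.2 ≈ 19.9800

19.9800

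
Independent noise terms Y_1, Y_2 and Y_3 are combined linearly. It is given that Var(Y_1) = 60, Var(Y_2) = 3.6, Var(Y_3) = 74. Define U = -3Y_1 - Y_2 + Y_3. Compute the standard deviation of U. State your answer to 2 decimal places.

By independence, Var(U) = (-3)²Var(Y_1) + (-1)²Var(Y_2) + (1)²Var(Y_3)
= (-3)²·60 + (-1)²·3.6 + (1)²·74 = 617.6
σ(U) = √617.6 ≈ 24.85

24.85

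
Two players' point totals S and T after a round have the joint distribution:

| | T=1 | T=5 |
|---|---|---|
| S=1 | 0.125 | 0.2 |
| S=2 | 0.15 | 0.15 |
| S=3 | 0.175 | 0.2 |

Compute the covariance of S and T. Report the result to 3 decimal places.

E[S] = 2.05,  E[T] = 3.2
E[ST] = 6.45
Cov(S,T) = E[ST] − E[S]E[T] = 6.45 − (2.05)(3.2) = -0.11

-0.110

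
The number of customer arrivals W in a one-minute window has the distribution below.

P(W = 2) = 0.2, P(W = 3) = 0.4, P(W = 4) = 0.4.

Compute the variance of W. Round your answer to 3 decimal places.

0.560

E[W] = (2)(0.2) + (3)(0.4) + (4)(0.4) = 3.2
E[W²] = (2)²(0.2) + (3)²(0.4) + (4)²(0.4) = 10.8
V(W) = E[W²] − (E[W])² = 10.8 − (3.2)² = 0.56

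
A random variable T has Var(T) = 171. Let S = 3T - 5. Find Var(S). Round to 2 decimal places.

Var(3T - 5) = (3)²·Var(T) = 9·171 = 1539

1539.00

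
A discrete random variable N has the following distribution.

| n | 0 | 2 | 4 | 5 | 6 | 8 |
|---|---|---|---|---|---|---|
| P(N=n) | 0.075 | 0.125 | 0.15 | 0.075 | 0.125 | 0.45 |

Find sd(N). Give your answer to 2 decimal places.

2.64

E[N] = (0)(0.075) + (2)(0.125) + (4)(0.15) + (5)(0.075) + (6)(0.125) + (8)(0.45) = 5.575
E[N²] = (0)²(0.075) + (2)²(0.125) + (4)²(0.15) + (5)²(0.075) + (6)²(0.125) + (8)²(0.45) = 38.075
Var(N) = E[N²] − (E[N])² = 38.075 − (5.575)² = 6.994375
sd(N) = √6.994375 ≈ 2.64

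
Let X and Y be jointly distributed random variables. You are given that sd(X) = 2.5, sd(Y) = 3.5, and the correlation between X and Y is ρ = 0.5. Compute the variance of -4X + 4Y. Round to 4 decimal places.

Var(X) = (2.5)² = 6.25;  Var(Y) = (3.5)² = 12.25
Cov(X,Y) = ρ·sd(X)·sd(Y) = 0.5·2.5·3.5 = 4.375
Var(-4X + 4Y) = (-4)²·Var(X) + (4)²·Var(Y) + 2·(-4)·(4)·Cov(X,Y)
= 16·6.25 + 16·12.25 + -32·4.375 = 156

156.0000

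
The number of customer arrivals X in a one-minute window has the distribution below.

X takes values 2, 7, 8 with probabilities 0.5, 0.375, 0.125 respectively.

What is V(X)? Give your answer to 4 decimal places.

E[X] = (2)(0.5) + (7)(0.375) + (8)(0.125) = 4.625
E[X²] = (2)²(0.5) + (7)²(0.375) + (8)²(0.125) = 28.375
V(X) = E[X²] − (E[X])² = 28.375 − (4.625)² = 6.984375

6.9844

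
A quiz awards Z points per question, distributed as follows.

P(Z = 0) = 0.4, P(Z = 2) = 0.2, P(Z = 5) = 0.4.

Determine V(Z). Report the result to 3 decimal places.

5.040

E[Z] = (0)(0.4) + (2)(0.2) + (5)(0.4) = 2.4
E[Z²] = (0)²(0.4) + (2)²(0.2) + (5)²(0.4) = 10.8
V(Z) = E[Z²] − (E[Z])² = 10.8 − (2.4)² = 5.04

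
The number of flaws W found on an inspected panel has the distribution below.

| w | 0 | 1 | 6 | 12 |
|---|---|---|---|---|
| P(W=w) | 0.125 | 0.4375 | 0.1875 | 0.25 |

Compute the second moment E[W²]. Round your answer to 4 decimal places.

E[W²] = (0)²(0.125) + (1)²(0.4375) + (6)²(0.1875) + (12)²(0.25) = 43.1875

43.1875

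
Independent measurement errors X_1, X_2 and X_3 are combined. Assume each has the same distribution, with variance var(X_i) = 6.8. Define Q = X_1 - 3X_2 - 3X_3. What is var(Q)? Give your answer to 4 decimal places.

By independence, var(Q) = (1)²var(X_1) + (-3)²var(X_2) + (-3)²var(X_3)
= (1)²·6.8 + (-3)²·6.8 + (-3)²·6.8 = 129.2

129.2000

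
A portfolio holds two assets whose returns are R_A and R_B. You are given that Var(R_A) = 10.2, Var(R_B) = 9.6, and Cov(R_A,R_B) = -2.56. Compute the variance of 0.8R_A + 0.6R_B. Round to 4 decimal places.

Var(0.8R_A + 0.6R_B) = (0.8)²·Var(R_A) + (0.6)²·Var(R_B) + 2·(0.8)·(0.6)·Cov(R_A,R_B)
= 0.64·10.2 + 0.36·9.6 + 0.96·-2.56 = 7.5264

7.5264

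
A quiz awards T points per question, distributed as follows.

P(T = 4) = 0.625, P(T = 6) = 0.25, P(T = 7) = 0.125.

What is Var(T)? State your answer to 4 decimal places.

1.3594

E[T] = (4)(0.625) + (6)(0.25) + (7)(0.125) = 4.875
E[T²] = (4)²(0.625) + (6)²(0.25) + (7)²(0.125) = 25.125
Var(T) = E[T²] − (E[T])² = 25.125 − (4.875)² = 1.359375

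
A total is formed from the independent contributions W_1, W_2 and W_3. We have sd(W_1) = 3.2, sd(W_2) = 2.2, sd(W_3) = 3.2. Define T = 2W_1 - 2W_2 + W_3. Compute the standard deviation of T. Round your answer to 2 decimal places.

8.40

Var(W_1) = 10.24, Var(W_2) = 4.84, Var(W_3) = 10.24
By independence, Var(T) = (2)²Var(W_1) + (-2)²Var(W_2) + (1)²Var(W_3)
= (2)²·10.24 + (-2)²·4.84 + (1)²·10.24 = 70.56
sd(T) = √70.56 ≈ 8.40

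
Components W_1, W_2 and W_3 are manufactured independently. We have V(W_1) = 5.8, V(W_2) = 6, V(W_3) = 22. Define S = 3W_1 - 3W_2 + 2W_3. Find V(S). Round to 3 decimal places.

By independence, V(S) = (3)²V(W_1) + (-3)²V(W_2) + (2)²V(W_3)
= (3)²·5.8 + (-3)²·6 + (2)²·22 = 194.2

194.200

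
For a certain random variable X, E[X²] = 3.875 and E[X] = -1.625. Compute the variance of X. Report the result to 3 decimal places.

Var(X) = 3.875 − (-1.625)² = 1.234375

1.234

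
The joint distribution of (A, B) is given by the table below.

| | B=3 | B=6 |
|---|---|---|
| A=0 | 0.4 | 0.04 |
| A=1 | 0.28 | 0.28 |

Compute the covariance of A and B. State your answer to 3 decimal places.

E[A] = 0.56,  E[B] = 3.96
E[AB] = 2.52
Cov(A,B) = E[AB] − E[A]E[B] = 2.52 − (0.56)(3.96) = 0.3024

0.302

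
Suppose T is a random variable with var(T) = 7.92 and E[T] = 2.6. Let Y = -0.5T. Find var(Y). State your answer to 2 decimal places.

var(-0.5T) = (-0.5)²·var(T) = 0.25·7.92 = 1.98

1.98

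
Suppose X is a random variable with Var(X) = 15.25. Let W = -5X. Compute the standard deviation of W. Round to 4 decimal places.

Var(-5X) = (-5)²·15.25 = 381.25
SD(W) = √381.25 ≈ 19.5256

19.5256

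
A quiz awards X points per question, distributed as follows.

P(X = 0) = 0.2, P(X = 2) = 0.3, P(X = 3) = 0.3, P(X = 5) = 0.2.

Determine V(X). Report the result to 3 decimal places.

E[X] = (0)(0.2) + (2)(0.3) + (3)(0.3) + (5)(0.2) = 2.5
E[X²] = (0)²(0.2) + (2)²(0.3) + (3)²(0.3) + (5)²(0.2) = 8.9
V(X) = E[X²] − (E[X])² = 8.9 − (2.5)² = 2.65

2.650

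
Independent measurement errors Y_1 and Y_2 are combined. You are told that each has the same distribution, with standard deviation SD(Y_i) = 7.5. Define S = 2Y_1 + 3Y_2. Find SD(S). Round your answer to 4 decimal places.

Var(Y_i) = (7.5)² = 56.25
By independence, Var(S) = (2)²Var(Y_1) + (3)²Var(Y_2)
= (2)²·56.25 + (3)²·56.25 = 731.25
SD(S) = √731.25 ≈ 27.0416

27.0416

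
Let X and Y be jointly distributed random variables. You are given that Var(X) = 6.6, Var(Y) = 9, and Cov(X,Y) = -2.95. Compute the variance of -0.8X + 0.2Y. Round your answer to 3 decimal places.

5.528

Var(-0.8X + 0.2Y) = (-0.8)²·Var(X) + (0.2)²·Var(Y) + 2·(-0.8)·(0.2)·Cov(X,Y)
= 0.64·6.6 + 0.04·9 + -0.32·-2.95 = 5.528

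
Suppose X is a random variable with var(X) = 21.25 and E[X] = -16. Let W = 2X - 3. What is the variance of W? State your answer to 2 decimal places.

var(2X - 3) = (2)²·var(X) = 4·21.25 = 85

85.00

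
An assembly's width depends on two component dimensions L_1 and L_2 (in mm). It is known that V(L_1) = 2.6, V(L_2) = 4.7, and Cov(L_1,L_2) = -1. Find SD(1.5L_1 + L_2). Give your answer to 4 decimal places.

2.7477

V(1.5L_1 + L_2) = (1.5)²·V(L_1) + (1)²·V(L_2) + 2·(1.5)·(1)·Cov(L_1,L_2)
= 2.25·2.6 + 1·4.7 + 3·-1 = 7.55
SD(1.5L_1 + L_2) = √7.55 ≈ 2.7477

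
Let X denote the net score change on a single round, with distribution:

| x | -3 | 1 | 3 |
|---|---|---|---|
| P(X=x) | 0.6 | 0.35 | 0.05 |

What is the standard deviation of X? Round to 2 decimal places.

2.12

E[X] = (-3)(0.6) + (1)(0.35) + (3)(0.05) = -1.3
E[X²] = (-3)²(0.6) + (1)²(0.35) + (3)²(0.05) = 6.2
Var(X) = E[X²] − (E[X])² = 6.2 − (-1.3)² = 4.51
SD(X) = √4.51 ≈ 2.12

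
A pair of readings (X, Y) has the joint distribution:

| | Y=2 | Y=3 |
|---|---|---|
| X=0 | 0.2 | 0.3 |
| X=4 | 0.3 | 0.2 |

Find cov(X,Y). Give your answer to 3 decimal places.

-0.200

E[X] = 2,  E[Y] = 2.5
E[XY] = 4.8
cov(X,Y) = E[XY] − E[X]E[Y] = 4.8 − (2)(2.5) = -0.2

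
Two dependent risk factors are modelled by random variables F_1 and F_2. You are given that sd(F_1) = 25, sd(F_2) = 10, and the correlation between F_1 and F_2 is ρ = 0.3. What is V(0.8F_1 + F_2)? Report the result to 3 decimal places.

V(F_1) = (25)² = 625;  V(F_2) = (10)² = 100
Cov(F_1,F_2) = ρ·sd(F_1)·sd(F_2) = 0.3·25·10 = 75
V(0.8F_1 + F_2) = (0.8)²·V(F_1) + (1)²·V(F_2) + 2·(0.8)·(1)·Cov(F_1,F_2)
= 0.64·625 + 1·100 + 1.6·75 = 620

620.000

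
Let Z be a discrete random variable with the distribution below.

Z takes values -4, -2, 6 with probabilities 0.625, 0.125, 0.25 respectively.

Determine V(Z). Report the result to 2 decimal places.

E[Z] = (-4)(0.625) + (-2)(0.125) + (6)(0.25) = -1.25
E[Z²] = (-4)²(0.625) + (-2)²(0.125) + (6)²(0.25) = 19.5
V(Z) = E[Z²] − (E[Z])² = 19.5 − (-1.25)² = 17.9375

17.94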